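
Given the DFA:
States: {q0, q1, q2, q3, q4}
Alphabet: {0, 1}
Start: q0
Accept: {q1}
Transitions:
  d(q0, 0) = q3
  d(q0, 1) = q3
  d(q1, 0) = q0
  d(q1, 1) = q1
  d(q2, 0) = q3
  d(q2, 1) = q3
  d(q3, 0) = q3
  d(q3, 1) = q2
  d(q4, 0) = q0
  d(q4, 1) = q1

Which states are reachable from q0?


BFS from q0:
  layer 0: {q0}
  layer 1: {q3}
  layer 2: {q2}

{q0, q2, q3}


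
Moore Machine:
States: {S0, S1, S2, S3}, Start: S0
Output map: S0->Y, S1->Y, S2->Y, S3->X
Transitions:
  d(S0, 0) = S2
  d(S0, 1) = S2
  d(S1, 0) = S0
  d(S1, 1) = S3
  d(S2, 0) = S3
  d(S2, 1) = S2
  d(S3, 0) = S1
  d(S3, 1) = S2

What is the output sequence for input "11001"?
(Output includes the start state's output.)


Start: S0 (output Y)
  --1--> S2 (output Y)
  --1--> S2 (output Y)
  --0--> S3 (output X)
  --0--> S1 (output Y)
  --1--> S3 (output X)

"YYYXYX"


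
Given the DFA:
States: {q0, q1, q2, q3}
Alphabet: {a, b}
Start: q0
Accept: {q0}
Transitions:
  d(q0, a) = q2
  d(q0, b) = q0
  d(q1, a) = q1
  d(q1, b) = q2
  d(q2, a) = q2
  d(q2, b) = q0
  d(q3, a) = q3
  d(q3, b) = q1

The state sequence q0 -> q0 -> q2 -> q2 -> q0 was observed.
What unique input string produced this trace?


Trace back each transition to find the symbol:
  q0 --[b]--> q0
  q0 --[a]--> q2
  q2 --[a]--> q2
  q2 --[b]--> q0

"baab"


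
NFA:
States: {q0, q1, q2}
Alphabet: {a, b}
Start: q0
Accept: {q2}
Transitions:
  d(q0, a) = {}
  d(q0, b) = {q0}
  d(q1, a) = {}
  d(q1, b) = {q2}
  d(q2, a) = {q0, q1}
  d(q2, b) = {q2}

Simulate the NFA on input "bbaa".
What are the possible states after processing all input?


Start: {q0}
  --b--> {q0}
  --b--> {q0}
  --a--> {}
  --a--> {}

{} (empty set, no valid transitions)


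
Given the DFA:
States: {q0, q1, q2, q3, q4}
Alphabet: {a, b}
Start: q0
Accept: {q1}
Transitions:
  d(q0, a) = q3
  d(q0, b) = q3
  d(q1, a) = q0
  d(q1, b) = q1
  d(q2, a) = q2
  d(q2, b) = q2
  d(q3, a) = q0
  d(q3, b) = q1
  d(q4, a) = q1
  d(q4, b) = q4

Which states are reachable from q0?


BFS from q0:
  layer 0: {q0}
  layer 1: {q3}
  layer 2: {q1}

{q0, q1, q3}


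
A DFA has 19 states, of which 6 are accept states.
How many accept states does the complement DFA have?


Complement swaps accept and non-accept states.
19 - 6 = 13

13


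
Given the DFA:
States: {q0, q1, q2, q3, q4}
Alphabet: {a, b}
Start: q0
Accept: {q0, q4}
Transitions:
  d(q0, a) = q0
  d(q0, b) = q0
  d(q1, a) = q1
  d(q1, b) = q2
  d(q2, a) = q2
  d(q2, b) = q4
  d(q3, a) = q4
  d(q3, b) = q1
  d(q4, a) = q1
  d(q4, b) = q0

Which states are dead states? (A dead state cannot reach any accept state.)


Forward reachability from each state:
  q0 -> reaches accept state q0 (live)
  q1 -> reaches accept state q0 (live)
  q2 -> reaches accept state q0 (live)
  q3 -> reaches accept state q0 (live)
  q4 -> reaches accept state q0 (live)

None (all states can reach an accept state)


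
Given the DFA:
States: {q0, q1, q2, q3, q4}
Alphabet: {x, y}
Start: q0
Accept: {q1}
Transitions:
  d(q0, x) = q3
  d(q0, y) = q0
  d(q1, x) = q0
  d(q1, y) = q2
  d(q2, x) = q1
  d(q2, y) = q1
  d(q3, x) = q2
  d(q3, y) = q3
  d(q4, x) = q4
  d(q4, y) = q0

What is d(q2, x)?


Looking up transition d(q2, x)

q1


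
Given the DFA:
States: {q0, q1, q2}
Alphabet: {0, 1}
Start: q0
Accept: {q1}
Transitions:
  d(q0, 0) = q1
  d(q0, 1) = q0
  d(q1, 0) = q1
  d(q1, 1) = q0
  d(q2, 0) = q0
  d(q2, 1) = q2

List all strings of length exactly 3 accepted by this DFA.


All strings of length 3: 8 total
Accepted: 4

"000", "010", "100", "110"


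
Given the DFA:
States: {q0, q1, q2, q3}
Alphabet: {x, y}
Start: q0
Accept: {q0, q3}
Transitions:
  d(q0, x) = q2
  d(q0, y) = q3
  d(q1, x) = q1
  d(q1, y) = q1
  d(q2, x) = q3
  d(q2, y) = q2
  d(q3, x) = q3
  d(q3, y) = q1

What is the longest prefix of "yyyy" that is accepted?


Run the DFA, marking each prefix where the state is accepting:
  "" -> q0 [accept]
  "y" -> q3 [accept]
  "yy" -> q1 [reject]
  "yyy" -> q1 [reject]
  "yyyy" -> q1 [reject]

"y"


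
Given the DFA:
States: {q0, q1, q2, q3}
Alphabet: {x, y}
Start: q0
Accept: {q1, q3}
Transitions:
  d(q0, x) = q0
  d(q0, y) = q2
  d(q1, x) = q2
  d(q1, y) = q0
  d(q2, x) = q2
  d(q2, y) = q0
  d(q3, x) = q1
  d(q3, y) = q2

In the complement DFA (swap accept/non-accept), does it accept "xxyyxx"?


Trace: q0 -> q0 -> q0 -> q2 -> q0 -> q0 -> q0
Final: q0
Original accept: {q1, q3}
Complement: q0 is not in original accept

Yes, complement accepts (original rejects)


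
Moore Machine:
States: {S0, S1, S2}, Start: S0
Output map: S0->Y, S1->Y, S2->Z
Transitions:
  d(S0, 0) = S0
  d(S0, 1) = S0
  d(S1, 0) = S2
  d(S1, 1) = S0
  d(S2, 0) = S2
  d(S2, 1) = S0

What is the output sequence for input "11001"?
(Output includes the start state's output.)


Start: S0 (output Y)
  --1--> S0 (output Y)
  --1--> S0 (output Y)
  --0--> S0 (output Y)
  --0--> S0 (output Y)
  --1--> S0 (output Y)

"YYYYYY"


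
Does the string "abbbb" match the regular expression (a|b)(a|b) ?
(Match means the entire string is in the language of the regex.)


|string| = 5; first = 'a'; last = 'b'

No, "abbbb" does not match (a|b)(a|b)


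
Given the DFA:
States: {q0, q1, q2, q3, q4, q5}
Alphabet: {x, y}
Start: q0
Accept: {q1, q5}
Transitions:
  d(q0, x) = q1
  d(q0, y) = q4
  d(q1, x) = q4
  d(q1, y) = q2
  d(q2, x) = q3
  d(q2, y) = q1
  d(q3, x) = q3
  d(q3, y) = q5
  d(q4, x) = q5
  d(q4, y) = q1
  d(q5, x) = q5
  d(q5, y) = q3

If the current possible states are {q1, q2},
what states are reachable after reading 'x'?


Apply transition on 'x' from each current state:
  d(q1, x) = q4
  d(q2, x) = q3

{q3, q4}


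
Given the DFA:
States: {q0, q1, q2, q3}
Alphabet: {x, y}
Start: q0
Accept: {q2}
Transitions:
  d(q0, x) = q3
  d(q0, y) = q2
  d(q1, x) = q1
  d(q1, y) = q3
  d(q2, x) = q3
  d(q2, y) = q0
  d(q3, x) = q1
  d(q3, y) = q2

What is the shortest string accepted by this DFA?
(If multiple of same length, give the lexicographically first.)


BFS by string length (lex-first path to each state shown):
  len 0: q0<-""
  len 1: q2<-"y", q3<-"x"
Found accept state at length 1.

"y"


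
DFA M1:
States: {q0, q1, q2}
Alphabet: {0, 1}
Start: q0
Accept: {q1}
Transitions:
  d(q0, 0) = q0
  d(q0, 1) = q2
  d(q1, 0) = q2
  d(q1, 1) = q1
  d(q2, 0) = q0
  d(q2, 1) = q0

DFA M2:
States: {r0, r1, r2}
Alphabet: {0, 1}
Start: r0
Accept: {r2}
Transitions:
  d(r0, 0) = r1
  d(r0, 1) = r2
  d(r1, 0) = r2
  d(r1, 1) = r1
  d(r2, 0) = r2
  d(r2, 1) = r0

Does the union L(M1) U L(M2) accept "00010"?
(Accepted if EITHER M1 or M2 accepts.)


M1: final=q0 accepted=False
M2: final=r1 accepted=False

No, union rejects (neither accepts)


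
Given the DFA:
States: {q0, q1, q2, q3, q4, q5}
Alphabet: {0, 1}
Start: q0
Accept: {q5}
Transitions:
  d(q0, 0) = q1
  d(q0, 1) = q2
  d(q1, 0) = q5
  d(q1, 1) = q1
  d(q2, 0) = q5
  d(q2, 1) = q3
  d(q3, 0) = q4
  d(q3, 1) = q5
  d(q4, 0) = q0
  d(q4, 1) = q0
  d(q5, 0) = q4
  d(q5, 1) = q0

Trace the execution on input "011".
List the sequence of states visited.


Input: 011
d(q0, 0) = q1
d(q1, 1) = q1
d(q1, 1) = q1


q0 -> q1 -> q1 -> q1


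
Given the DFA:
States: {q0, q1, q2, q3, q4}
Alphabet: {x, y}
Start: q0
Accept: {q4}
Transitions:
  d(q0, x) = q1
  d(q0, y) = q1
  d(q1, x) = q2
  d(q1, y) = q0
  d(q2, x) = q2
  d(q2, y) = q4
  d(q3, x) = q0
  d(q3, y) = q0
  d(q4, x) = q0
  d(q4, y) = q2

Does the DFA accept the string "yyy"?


Trace: q0 -> q1 -> q0 -> q1
Final state: q1
Accept states: {q4}

No, rejected (final state q1 is not an accept state)


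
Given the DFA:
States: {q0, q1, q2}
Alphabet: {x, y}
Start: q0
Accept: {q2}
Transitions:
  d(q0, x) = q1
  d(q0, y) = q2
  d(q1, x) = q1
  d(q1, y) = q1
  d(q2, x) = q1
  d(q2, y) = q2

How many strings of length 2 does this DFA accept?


Enumerating all length-2 strings:
  "xx" -> q1 [reject]
  "xy" -> q1 [reject]
  "yx" -> q1 [reject]
  "yy" -> q2 [accept]

1 out of 4


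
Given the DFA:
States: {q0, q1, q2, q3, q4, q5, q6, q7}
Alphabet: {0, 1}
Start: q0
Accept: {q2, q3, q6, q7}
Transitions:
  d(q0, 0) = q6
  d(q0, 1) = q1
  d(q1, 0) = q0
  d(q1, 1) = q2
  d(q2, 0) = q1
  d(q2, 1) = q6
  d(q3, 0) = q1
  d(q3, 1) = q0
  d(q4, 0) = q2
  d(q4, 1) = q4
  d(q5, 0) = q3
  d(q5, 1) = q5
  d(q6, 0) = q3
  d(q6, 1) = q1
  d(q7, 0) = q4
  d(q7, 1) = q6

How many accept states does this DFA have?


Accept states listed: {q2, q3, q6, q7}
Counting: q2(1) q3(2) q6(3) q7(4)

4


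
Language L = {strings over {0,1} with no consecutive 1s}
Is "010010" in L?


'11' does not occur

Yes, "010010" is in L


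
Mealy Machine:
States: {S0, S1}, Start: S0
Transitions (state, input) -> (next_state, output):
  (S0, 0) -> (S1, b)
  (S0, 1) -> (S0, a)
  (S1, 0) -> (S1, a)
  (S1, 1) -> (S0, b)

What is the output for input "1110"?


Step-by-step:
  (S0, 1) -> (S0, a)
  (S0, 1) -> (S0, a)
  (S0, 1) -> (S0, a)
  (S0, 0) -> (S1, b)

"aaab"


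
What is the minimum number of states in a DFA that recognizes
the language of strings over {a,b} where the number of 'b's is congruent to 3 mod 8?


States track (count of 'b') mod 8.
Need 8 states: one per remainder 0..7; accept = remainder 3.

8


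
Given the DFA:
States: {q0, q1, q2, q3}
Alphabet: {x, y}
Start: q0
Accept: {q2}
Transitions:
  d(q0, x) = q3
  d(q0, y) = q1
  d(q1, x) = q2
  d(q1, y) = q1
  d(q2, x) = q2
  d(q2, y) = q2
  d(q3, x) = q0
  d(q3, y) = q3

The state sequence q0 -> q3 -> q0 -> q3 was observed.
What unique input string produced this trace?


Trace back each transition to find the symbol:
  q0 --[x]--> q3
  q3 --[x]--> q0
  q0 --[x]--> q3

"xxx"


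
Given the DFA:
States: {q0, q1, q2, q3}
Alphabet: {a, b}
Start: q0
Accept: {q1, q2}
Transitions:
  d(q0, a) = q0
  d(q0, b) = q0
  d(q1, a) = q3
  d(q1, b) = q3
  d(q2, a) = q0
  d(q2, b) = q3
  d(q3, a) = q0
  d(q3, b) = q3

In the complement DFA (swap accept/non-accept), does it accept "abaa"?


Trace: q0 -> q0 -> q0 -> q0 -> q0
Final: q0
Original accept: {q1, q2}
Complement: q0 is not in original accept

Yes, complement accepts (original rejects)


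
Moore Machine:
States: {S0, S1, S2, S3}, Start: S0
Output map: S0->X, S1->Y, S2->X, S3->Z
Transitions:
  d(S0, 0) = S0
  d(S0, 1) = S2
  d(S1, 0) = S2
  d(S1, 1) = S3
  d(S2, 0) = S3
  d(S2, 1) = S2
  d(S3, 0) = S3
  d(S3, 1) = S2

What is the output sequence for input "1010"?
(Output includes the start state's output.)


Start: S0 (output X)
  --1--> S2 (output X)
  --0--> S3 (output Z)
  --1--> S2 (output X)
  --0--> S3 (output Z)

"XXZXZ"


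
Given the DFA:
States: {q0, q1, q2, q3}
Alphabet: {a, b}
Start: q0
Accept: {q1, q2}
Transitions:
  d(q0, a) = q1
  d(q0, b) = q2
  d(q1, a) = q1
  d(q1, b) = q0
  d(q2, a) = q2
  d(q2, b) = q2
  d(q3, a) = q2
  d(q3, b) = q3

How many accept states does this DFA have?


Accept states listed: {q1, q2}
Counting: q1(1) q2(2)

2


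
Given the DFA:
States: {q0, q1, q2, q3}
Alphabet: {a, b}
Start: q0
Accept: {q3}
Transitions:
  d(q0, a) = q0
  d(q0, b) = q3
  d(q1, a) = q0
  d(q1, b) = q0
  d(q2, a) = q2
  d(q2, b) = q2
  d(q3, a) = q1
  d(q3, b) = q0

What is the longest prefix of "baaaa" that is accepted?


Run the DFA, marking each prefix where the state is accepting:
  "" -> q0 [reject]
  "b" -> q3 [accept]
  "ba" -> q1 [reject]
  "baa" -> q0 [reject]
  "baaa" -> q0 [reject]
  "baaaa" -> q0 [reject]

"b"


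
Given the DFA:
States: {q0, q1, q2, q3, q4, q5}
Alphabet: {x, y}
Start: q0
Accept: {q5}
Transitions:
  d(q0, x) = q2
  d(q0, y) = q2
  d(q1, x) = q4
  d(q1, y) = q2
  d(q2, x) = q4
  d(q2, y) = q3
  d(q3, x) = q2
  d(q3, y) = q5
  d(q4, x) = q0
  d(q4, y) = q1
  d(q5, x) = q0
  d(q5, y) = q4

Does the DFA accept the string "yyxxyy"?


Trace: q0 -> q2 -> q3 -> q2 -> q4 -> q1 -> q2
Final state: q2
Accept states: {q5}

No, rejected (final state q2 is not an accept state)


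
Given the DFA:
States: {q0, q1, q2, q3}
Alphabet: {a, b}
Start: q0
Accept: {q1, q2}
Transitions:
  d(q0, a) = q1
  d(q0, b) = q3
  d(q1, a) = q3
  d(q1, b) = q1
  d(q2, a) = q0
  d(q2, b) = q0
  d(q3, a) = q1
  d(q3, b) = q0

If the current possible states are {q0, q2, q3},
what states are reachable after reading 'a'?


Apply transition on 'a' from each current state:
  d(q0, a) = q1
  d(q2, a) = q0
  d(q3, a) = q1

{q0, q1}


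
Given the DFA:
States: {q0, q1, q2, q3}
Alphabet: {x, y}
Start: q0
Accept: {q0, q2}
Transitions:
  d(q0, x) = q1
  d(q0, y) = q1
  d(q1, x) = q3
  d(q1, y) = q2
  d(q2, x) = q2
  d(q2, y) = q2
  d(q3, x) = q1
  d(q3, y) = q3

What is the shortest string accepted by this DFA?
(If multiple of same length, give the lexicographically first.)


BFS by string length (lex-first path to each state shown):
  len 0: q0<-""
Found accept state at length 0.

"" (empty string)


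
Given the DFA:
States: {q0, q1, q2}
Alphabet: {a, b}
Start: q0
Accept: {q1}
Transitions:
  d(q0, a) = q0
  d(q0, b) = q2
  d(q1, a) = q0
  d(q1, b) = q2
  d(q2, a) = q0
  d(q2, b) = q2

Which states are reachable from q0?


BFS from q0:
  layer 0: {q0}
  layer 1: {q2}

{q0, q2}


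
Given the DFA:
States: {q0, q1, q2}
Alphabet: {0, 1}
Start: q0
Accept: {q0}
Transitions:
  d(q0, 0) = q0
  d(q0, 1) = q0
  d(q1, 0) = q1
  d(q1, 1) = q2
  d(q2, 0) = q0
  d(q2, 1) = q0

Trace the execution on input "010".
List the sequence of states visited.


Input: 010
d(q0, 0) = q0
d(q0, 1) = q0
d(q0, 0) = q0


q0 -> q0 -> q0 -> q0


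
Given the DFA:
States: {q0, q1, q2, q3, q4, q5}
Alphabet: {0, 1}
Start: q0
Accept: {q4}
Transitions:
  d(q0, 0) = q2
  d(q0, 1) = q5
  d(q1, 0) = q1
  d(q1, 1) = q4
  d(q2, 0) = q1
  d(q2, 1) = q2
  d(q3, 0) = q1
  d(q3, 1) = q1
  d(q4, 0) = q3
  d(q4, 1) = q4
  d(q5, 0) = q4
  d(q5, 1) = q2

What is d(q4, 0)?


Looking up transition d(q4, 0)

q3


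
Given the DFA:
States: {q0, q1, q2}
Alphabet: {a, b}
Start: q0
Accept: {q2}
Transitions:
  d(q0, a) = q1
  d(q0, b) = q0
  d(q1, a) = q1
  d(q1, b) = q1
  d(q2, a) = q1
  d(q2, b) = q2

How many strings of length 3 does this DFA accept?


Enumerating all length-3 strings:
  "aaa" -> q1 [reject]
  "aab" -> q1 [reject]
  "aba" -> q1 [reject]
  "abb" -> q1 [reject]
  "baa" -> q1 [reject]
  "bab" -> q1 [reject]
  "bba" -> q1 [reject]
  "bbb" -> q0 [reject]

0 out of 8


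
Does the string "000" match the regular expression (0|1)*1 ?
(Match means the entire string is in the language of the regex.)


|string| = 3; first = '0'; last = '0'

No, "000" does not match (0|1)*1


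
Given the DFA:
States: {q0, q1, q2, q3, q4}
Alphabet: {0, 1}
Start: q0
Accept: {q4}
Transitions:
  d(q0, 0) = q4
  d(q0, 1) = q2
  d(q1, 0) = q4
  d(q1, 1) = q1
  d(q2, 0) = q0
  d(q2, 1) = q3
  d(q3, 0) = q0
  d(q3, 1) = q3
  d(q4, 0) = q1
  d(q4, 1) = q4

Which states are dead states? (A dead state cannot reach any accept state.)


Forward reachability from each state:
  q0 -> reaches accept state q4 (live)
  q1 -> reaches accept state q4 (live)
  q2 -> reaches accept state q4 (live)
  q3 -> reaches accept state q4 (live)
  q4 -> reaches accept state q4 (live)

None (all states can reach an accept state)


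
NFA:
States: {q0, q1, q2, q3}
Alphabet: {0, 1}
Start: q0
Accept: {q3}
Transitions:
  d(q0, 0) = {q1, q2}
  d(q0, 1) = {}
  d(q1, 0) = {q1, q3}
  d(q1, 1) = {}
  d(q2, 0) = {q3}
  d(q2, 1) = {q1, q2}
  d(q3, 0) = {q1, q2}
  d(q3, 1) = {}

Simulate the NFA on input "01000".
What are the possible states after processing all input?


Start: {q0}
  --0--> {q1, q2}
  --1--> {q1, q2}
  --0--> {q1, q3}
  --0--> {q1, q2, q3}
  --0--> {q1, q2, q3}

{q1, q2, q3}


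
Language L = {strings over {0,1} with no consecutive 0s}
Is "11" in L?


'00' does not occur

Yes, "11" is in L


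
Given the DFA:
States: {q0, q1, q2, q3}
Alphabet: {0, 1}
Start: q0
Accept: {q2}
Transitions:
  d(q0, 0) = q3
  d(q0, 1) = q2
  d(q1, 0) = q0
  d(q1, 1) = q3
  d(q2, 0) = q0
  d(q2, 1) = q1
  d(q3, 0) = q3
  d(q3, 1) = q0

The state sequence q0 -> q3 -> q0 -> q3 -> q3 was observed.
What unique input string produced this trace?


Trace back each transition to find the symbol:
  q0 --[0]--> q3
  q3 --[1]--> q0
  q0 --[0]--> q3
  q3 --[0]--> q3

"0100"


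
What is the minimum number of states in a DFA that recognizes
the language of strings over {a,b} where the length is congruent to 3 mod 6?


States track (length) mod 6.
Need 6 states: one per remainder 0..5; accept = remainder 3.

6


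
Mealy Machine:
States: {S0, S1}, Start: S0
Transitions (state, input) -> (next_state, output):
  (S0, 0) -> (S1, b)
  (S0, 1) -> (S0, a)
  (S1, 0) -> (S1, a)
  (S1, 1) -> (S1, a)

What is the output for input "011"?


Step-by-step:
  (S0, 0) -> (S1, b)
  (S1, 1) -> (S1, a)
  (S1, 1) -> (S1, a)

"baa"


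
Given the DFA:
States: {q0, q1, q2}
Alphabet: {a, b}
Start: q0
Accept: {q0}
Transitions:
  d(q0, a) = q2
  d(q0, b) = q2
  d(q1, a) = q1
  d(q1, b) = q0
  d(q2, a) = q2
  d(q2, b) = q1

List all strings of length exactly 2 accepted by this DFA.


All strings of length 2: 4 total
Accepted: 0

None


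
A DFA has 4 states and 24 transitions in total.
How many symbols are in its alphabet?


Each state has exactly one transition per symbol.
|alphabet| = transitions / states = 24 / 4 = 6

6


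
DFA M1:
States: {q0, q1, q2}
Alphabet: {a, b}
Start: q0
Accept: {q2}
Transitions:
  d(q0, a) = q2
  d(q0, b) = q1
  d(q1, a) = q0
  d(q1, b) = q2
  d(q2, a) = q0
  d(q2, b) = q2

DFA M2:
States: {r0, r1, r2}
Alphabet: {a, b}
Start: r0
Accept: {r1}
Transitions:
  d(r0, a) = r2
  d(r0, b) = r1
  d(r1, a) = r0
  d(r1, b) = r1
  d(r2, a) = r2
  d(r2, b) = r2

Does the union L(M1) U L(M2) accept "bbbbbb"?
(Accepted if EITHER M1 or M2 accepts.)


M1: final=q2 accepted=True
M2: final=r1 accepted=True

Yes, union accepts


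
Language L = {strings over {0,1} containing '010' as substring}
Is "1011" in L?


'010' does not occur

No, "1011" is not in L


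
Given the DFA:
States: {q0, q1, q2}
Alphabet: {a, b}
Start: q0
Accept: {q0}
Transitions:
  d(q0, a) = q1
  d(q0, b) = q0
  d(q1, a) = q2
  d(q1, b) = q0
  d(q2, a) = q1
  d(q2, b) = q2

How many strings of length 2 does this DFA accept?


Enumerating all length-2 strings:
  "aa" -> q2 [reject]
  "ab" -> q0 [accept]
  "ba" -> q1 [reject]
  "bb" -> q0 [accept]

2 out of 4


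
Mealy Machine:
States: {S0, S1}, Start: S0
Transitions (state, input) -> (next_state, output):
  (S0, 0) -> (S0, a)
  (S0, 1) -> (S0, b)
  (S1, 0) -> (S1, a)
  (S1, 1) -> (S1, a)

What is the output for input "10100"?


Step-by-step:
  (S0, 1) -> (S0, b)
  (S0, 0) -> (S0, a)
  (S0, 1) -> (S0, b)
  (S0, 0) -> (S0, a)
  (S0, 0) -> (S0, a)

"babaa"


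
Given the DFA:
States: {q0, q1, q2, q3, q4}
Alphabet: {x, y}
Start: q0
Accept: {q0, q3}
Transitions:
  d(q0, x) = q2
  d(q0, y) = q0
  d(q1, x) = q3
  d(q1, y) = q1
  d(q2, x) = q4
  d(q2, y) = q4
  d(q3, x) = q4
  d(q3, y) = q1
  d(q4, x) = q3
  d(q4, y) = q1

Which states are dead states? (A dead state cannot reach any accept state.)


Forward reachability from each state:
  q0 -> reaches accept state q0 (live)
  q1 -> reaches accept state q3 (live)
  q2 -> reaches accept state q3 (live)
  q3 -> reaches accept state q3 (live)
  q4 -> reaches accept state q3 (live)

None (all states can reach an accept state)


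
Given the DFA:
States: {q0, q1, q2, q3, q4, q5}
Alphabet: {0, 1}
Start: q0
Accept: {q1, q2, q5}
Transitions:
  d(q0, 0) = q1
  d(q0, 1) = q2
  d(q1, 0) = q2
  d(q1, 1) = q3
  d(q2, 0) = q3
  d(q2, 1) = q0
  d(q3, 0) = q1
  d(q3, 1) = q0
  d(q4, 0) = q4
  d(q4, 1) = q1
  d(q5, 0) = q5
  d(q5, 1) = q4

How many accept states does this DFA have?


Accept states listed: {q1, q2, q5}
Counting: q1(1) q2(2) q5(3)

3


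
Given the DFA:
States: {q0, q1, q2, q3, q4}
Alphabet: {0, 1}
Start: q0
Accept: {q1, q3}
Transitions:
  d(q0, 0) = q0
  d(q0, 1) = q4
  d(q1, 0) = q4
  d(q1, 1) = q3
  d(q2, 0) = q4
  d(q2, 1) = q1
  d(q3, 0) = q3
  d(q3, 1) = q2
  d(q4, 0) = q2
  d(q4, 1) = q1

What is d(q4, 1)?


Looking up transition d(q4, 1)

q1


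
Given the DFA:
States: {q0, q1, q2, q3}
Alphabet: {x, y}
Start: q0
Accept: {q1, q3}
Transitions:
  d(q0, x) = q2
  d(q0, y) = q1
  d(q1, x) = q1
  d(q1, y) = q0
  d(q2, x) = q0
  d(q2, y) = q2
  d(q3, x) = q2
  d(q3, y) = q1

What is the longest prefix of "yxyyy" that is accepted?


Run the DFA, marking each prefix where the state is accepting:
  "" -> q0 [reject]
  "y" -> q1 [accept]
  "yx" -> q1 [accept]
  "yxy" -> q0 [reject]
  "yxyy" -> q1 [accept]
  "yxyyy" -> q0 [reject]

"yxyy"


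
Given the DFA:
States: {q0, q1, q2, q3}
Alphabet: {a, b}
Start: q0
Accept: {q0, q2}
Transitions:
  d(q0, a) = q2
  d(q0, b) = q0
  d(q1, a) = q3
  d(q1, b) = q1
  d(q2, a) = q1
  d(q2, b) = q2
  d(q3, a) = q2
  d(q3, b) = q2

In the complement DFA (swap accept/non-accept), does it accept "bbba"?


Trace: q0 -> q0 -> q0 -> q0 -> q2
Final: q2
Original accept: {q0, q2}
Complement: q2 is in original accept

No, complement rejects (original accepts)


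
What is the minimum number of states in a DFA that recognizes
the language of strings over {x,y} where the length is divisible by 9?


States track (length) mod 9.
Need 9 states: one per remainder 0..8; accept = remainder 0.

9


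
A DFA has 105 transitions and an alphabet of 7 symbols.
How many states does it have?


Each state has exactly one transition per symbol.
states = transitions / |alphabet| = 105 / 7 = 15

15


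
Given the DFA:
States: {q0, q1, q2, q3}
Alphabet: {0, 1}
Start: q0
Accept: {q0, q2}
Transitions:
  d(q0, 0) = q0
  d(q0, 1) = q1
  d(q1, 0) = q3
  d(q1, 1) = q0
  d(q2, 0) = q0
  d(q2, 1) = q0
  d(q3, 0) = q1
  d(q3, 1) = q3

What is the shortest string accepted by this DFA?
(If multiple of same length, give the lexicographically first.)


BFS by string length (lex-first path to each state shown):
  len 0: q0<-""
Found accept state at length 0.

"" (empty string)


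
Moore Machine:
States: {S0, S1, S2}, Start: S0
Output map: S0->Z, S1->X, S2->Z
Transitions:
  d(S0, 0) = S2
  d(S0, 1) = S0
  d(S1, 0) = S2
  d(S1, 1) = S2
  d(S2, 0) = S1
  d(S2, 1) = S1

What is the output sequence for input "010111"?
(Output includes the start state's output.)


Start: S0 (output Z)
  --0--> S2 (output Z)
  --1--> S1 (output X)
  --0--> S2 (output Z)
  --1--> S1 (output X)
  --1--> S2 (output Z)
  --1--> S1 (output X)

"ZZXZXZX"


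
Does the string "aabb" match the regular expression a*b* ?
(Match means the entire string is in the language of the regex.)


|string| = 4; first = 'a'; last = 'b'

Yes, "aabb" matches a*b*


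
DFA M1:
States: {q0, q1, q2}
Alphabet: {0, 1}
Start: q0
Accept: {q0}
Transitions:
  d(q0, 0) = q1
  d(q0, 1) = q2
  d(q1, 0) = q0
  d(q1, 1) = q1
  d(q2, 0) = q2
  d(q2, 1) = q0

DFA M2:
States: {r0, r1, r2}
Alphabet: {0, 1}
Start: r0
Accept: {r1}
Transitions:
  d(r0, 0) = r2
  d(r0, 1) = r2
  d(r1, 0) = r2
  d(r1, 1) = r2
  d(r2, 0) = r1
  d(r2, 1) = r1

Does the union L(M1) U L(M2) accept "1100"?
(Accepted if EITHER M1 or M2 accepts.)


M1: final=q0 accepted=True
M2: final=r1 accepted=True

Yes, union accepts


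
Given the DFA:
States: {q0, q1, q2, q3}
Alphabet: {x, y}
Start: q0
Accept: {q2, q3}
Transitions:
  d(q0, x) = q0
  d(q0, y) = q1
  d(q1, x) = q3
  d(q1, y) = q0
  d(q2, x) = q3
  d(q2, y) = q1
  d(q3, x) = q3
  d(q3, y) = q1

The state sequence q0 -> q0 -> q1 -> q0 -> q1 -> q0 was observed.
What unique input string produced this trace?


Trace back each transition to find the symbol:
  q0 --[x]--> q0
  q0 --[y]--> q1
  q1 --[y]--> q0
  q0 --[y]--> q1
  q1 --[y]--> q0

"xyyyy"


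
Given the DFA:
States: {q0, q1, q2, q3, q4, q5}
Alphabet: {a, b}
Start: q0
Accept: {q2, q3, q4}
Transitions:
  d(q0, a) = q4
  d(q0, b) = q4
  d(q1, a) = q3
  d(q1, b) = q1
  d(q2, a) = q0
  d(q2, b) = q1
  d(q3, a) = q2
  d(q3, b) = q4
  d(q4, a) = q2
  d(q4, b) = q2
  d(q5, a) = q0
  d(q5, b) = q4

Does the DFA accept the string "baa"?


Trace: q0 -> q4 -> q2 -> q0
Final state: q0
Accept states: {q2, q3, q4}

No, rejected (final state q0 is not an accept state)


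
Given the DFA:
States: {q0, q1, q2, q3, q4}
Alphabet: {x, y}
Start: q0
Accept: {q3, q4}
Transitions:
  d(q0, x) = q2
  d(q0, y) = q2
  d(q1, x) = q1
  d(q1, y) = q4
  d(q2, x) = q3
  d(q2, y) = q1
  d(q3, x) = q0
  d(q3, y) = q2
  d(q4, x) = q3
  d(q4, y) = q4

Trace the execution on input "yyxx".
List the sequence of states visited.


Input: yyxx
d(q0, y) = q2
d(q2, y) = q1
d(q1, x) = q1
d(q1, x) = q1


q0 -> q2 -> q1 -> q1 -> q1


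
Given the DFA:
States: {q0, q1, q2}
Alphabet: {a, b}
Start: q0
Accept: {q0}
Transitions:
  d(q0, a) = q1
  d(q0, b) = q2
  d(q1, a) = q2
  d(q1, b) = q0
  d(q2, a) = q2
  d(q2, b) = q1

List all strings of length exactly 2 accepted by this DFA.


All strings of length 2: 4 total
Accepted: 1

"ab"


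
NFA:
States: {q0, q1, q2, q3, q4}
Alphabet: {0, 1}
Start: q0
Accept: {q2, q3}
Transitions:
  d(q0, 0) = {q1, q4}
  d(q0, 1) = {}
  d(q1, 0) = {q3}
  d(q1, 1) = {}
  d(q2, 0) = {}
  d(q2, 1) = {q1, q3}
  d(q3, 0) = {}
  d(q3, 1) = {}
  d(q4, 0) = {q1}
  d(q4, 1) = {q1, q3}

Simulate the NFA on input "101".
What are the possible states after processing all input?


Start: {q0}
  --1--> {}
  --0--> {}
  --1--> {}

{} (empty set, no valid transitions)


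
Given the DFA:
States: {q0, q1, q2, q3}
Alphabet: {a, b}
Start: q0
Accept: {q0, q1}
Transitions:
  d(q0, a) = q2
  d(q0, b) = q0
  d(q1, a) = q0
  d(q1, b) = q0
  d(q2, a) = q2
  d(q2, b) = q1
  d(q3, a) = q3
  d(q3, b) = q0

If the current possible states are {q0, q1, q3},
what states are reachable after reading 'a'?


Apply transition on 'a' from each current state:
  d(q0, a) = q2
  d(q1, a) = q0
  d(q3, a) = q3

{q0, q2, q3}


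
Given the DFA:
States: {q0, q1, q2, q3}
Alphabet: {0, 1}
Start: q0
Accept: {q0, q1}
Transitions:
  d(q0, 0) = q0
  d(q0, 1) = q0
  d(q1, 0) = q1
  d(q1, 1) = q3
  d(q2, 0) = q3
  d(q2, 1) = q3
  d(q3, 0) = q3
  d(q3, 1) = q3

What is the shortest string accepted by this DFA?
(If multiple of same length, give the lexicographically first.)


BFS by string length (lex-first path to each state shown):
  len 0: q0<-""
Found accept state at length 0.

"" (empty string)


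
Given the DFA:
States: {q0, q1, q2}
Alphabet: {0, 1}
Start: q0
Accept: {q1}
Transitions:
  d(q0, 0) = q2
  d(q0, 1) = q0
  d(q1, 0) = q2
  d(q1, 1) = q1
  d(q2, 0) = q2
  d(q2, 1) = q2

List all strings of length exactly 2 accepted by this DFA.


All strings of length 2: 4 total
Accepted: 0

None


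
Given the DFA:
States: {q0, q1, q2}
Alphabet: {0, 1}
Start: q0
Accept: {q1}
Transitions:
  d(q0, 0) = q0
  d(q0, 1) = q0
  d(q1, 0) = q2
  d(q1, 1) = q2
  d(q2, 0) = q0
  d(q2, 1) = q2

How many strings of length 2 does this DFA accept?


Enumerating all length-2 strings:
  "00" -> q0 [reject]
  "01" -> q0 [reject]
  "10" -> q0 [reject]
  "11" -> q0 [reject]

0 out of 4


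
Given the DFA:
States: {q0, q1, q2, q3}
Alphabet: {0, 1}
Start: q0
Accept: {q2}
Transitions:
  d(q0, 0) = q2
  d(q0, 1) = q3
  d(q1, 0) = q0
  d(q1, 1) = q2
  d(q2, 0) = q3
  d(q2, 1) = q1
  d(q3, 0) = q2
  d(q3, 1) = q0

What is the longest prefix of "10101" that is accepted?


Run the DFA, marking each prefix where the state is accepting:
  "" -> q0 [reject]
  "1" -> q3 [reject]
  "10" -> q2 [accept]
  "101" -> q1 [reject]
  "1010" -> q0 [reject]
  "10101" -> q3 [reject]

"10"


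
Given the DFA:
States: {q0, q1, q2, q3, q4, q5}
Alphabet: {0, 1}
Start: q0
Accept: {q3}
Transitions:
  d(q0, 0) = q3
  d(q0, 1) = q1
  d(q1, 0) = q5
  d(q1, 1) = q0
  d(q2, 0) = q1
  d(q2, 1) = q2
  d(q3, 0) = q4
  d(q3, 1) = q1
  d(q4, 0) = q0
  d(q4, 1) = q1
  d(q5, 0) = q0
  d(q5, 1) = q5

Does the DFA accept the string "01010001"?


Trace: q0 -> q3 -> q1 -> q5 -> q5 -> q0 -> q3 -> q4 -> q1
Final state: q1
Accept states: {q3}

No, rejected (final state q1 is not an accept state)


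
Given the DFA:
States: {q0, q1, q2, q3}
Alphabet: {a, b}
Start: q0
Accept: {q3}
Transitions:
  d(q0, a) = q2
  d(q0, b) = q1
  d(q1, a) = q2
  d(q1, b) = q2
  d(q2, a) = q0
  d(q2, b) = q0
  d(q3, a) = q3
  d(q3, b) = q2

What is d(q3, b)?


Looking up transition d(q3, b)

q2


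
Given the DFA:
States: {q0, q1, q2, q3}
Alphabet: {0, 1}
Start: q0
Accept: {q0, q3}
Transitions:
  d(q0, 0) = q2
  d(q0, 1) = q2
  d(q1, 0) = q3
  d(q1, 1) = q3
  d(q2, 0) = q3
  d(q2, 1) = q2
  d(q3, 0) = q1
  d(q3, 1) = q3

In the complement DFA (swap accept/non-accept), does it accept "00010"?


Trace: q0 -> q2 -> q3 -> q1 -> q3 -> q1
Final: q1
Original accept: {q0, q3}
Complement: q1 is not in original accept

Yes, complement accepts (original rejects)


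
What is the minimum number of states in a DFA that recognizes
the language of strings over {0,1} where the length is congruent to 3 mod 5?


States track (length) mod 5.
Need 5 states: one per remainder 0..4; accept = remainder 3.

5


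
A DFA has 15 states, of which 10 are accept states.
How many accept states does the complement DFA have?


Complement swaps accept and non-accept states.
15 - 10 = 5

5


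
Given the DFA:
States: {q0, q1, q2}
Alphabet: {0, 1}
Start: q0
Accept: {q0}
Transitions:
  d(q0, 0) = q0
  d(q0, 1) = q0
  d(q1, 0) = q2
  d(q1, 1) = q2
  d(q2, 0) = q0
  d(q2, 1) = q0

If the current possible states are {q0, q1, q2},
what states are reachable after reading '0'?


Apply transition on '0' from each current state:
  d(q0, 0) = q0
  d(q1, 0) = q2
  d(q2, 0) = q0

{q0, q2}


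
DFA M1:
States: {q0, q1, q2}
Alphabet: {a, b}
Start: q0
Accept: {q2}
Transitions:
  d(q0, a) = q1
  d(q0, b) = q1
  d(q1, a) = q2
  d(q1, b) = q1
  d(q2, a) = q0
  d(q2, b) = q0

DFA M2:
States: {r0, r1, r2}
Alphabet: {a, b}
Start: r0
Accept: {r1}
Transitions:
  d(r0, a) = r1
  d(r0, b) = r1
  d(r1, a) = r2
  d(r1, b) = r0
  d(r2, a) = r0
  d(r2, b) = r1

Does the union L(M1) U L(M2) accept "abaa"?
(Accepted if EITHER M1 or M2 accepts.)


M1: final=q0 accepted=False
M2: final=r2 accepted=False

No, union rejects (neither accepts)


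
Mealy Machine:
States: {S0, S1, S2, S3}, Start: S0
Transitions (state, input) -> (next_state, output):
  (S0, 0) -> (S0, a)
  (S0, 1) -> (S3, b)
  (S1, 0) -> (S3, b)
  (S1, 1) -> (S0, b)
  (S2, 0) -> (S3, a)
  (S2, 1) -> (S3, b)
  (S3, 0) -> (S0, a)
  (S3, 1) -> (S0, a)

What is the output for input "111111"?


Step-by-step:
  (S0, 1) -> (S3, b)
  (S3, 1) -> (S0, a)
  (S0, 1) -> (S3, b)
  (S3, 1) -> (S0, a)
  (S0, 1) -> (S3, b)
  (S3, 1) -> (S0, a)

"bababa"


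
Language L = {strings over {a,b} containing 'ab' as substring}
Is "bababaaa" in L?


'ab' occurs at index 1

Yes, "bababaaa" is in L


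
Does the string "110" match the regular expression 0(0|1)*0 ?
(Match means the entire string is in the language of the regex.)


|string| = 3; first = '1'; last = '0'

No, "110" does not match 0(0|1)*0


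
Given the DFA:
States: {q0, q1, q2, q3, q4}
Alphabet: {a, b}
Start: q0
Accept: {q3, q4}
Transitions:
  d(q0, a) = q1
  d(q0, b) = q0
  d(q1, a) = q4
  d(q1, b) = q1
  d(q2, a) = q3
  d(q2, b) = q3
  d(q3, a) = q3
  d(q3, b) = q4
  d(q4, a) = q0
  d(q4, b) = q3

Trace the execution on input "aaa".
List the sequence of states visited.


Input: aaa
d(q0, a) = q1
d(q1, a) = q4
d(q4, a) = q0


q0 -> q1 -> q4 -> q0


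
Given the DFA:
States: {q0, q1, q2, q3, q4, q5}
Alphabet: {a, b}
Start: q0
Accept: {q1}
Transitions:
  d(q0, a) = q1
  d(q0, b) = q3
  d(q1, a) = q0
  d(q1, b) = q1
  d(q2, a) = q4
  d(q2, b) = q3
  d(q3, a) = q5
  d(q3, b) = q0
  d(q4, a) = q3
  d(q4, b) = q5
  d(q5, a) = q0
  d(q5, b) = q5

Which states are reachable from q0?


BFS from q0:
  layer 0: {q0}
  layer 1: {q1, q3}
  layer 2: {q5}

{q0, q1, q3, q5}


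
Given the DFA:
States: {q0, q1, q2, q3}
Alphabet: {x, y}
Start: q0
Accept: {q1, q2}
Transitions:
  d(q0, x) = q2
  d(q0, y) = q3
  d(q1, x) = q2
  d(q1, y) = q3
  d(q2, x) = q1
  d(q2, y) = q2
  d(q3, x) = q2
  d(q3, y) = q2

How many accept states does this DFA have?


Accept states listed: {q1, q2}
Counting: q1(1) q2(2)

2


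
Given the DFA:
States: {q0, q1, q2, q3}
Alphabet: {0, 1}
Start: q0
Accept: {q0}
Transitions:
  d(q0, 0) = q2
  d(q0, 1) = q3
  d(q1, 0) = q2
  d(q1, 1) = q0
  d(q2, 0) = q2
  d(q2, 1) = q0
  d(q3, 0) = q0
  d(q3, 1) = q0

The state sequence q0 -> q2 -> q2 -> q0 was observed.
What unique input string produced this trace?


Trace back each transition to find the symbol:
  q0 --[0]--> q2
  q2 --[0]--> q2
  q2 --[1]--> q0

"001"


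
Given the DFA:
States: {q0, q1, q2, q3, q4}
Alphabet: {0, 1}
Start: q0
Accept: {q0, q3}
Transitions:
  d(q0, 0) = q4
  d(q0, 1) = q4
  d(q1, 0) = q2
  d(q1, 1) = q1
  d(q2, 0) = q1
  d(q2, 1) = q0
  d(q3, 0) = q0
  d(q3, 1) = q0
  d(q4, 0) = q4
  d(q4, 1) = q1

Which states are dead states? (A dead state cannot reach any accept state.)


Forward reachability from each state:
  q0 -> reaches accept state q0 (live)
  q1 -> reaches accept state q0 (live)
  q2 -> reaches accept state q0 (live)
  q3 -> reaches accept state q0 (live)
  q4 -> reaches accept state q0 (live)

None (all states can reach an accept state)


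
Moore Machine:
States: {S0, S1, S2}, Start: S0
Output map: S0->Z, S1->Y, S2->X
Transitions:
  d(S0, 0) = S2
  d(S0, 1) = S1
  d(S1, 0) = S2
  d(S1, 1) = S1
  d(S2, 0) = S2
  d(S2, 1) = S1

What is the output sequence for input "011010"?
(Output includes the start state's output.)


Start: S0 (output Z)
  --0--> S2 (output X)
  --1--> S1 (output Y)
  --1--> S1 (output Y)
  --0--> S2 (output X)
  --1--> S1 (output Y)
  --0--> S2 (output X)

"ZXYYXYX"


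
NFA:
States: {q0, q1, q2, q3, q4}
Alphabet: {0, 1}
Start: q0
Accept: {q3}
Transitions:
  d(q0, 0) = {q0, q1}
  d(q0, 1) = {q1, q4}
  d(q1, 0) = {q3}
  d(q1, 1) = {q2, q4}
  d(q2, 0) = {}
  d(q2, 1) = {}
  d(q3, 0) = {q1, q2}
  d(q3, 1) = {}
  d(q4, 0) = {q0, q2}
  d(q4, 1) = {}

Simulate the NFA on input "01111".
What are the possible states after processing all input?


Start: {q0}
  --0--> {q0, q1}
  --1--> {q1, q2, q4}
  --1--> {q2, q4}
  --1--> {}
  --1--> {}

{} (empty set, no valid transitions)


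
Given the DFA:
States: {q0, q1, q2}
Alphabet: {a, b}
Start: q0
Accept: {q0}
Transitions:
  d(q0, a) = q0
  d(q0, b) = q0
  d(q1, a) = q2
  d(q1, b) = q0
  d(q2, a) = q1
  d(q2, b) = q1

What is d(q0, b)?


Looking up transition d(q0, b)

q0


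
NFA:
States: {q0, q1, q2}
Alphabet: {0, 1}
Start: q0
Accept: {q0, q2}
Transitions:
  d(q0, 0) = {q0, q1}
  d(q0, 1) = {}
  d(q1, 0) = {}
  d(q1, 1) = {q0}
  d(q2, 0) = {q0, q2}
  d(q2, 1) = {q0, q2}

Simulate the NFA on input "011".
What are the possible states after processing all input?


Start: {q0}
  --0--> {q0, q1}
  --1--> {q0}
  --1--> {}

{} (empty set, no valid transitions)


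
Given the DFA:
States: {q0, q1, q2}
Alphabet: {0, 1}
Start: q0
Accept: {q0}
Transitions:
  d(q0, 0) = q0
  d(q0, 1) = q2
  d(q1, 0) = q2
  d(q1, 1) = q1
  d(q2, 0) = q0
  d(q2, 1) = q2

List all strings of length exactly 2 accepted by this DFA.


All strings of length 2: 4 total
Accepted: 2

"00", "10"


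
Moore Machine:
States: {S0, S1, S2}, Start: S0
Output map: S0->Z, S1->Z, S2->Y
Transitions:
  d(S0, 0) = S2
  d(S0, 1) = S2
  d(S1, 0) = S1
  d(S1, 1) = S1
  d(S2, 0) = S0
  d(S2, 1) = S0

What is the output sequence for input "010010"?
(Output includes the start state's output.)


Start: S0 (output Z)
  --0--> S2 (output Y)
  --1--> S0 (output Z)
  --0--> S2 (output Y)
  --0--> S0 (output Z)
  --1--> S2 (output Y)
  --0--> S0 (output Z)

"ZYZYZYZ"


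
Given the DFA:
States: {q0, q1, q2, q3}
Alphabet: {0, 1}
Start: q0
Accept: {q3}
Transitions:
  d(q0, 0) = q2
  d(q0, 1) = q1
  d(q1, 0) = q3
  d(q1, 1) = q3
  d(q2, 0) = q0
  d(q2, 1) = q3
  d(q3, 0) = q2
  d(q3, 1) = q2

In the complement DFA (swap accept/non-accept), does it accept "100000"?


Trace: q0 -> q1 -> q3 -> q2 -> q0 -> q2 -> q0
Final: q0
Original accept: {q3}
Complement: q0 is not in original accept

Yes, complement accepts (original rejects)


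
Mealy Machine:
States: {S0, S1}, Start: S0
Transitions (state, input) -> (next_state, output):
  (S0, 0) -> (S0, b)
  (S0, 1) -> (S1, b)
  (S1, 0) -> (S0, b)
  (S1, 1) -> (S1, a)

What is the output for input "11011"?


Step-by-step:
  (S0, 1) -> (S1, b)
  (S1, 1) -> (S1, a)
  (S1, 0) -> (S0, b)
  (S0, 1) -> (S1, b)
  (S1, 1) -> (S1, a)

"babba"


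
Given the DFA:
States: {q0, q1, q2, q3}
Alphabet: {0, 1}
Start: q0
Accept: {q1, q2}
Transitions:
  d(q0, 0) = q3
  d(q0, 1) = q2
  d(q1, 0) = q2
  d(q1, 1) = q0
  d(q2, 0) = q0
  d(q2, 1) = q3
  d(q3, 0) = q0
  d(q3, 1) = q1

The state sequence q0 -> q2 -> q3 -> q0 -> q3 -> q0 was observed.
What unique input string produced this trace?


Trace back each transition to find the symbol:
  q0 --[1]--> q2
  q2 --[1]--> q3
  q3 --[0]--> q0
  q0 --[0]--> q3
  q3 --[0]--> q0

"11000"


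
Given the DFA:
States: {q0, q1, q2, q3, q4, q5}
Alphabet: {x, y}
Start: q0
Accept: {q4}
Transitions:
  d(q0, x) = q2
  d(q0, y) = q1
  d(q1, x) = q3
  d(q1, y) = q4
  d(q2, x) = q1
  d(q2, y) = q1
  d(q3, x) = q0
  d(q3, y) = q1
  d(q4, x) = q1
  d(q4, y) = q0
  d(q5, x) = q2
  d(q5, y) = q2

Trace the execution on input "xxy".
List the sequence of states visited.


Input: xxy
d(q0, x) = q2
d(q2, x) = q1
d(q1, y) = q4


q0 -> q2 -> q1 -> q4


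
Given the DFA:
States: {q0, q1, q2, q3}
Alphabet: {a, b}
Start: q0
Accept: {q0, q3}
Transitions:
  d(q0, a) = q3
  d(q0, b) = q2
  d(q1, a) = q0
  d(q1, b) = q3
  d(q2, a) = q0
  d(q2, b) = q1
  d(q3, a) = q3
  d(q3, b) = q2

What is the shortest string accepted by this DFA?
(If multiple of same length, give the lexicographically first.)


BFS by string length (lex-first path to each state shown):
  len 0: q0<-""
Found accept state at length 0.

"" (empty string)


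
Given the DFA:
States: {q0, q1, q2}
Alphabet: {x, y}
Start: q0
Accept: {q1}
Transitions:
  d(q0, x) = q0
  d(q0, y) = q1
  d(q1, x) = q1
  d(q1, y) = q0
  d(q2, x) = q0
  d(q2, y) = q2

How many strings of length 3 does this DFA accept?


Enumerating all length-3 strings:
  "xxx" -> q0 [reject]
  "xxy" -> q1 [accept]
  "xyx" -> q1 [accept]
  "xyy" -> q0 [reject]
  "yxx" -> q1 [accept]
  "yxy" -> q0 [reject]
  "yyx" -> q0 [reject]
  "yyy" -> q1 [accept]

4 out of 8


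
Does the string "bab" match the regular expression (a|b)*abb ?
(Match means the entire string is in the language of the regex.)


|string| = 3; first = 'b'; last = 'b'

No, "bab" does not match (a|b)*abb


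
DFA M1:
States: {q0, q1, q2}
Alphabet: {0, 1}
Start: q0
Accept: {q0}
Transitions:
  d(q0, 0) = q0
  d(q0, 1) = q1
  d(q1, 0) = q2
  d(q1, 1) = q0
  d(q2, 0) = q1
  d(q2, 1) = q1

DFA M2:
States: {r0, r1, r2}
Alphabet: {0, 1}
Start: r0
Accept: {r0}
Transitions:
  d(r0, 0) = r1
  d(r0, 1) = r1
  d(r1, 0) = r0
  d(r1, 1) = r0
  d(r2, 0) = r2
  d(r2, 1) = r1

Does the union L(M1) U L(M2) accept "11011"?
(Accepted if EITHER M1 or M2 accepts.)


M1: final=q0 accepted=True
M2: final=r1 accepted=False

Yes, union accepts


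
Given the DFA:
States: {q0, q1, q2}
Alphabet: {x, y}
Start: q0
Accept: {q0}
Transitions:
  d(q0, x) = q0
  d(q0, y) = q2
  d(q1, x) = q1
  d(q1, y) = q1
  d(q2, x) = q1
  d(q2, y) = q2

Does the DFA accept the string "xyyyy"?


Trace: q0 -> q0 -> q2 -> q2 -> q2 -> q2
Final state: q2
Accept states: {q0}

No, rejected (final state q2 is not an accept state)


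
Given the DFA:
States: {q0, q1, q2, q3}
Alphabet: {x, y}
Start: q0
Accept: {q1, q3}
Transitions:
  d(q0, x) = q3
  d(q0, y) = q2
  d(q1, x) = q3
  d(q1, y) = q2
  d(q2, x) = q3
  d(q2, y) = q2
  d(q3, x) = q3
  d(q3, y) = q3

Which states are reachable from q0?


BFS from q0:
  layer 0: {q0}
  layer 1: {q2, q3}

{q0, q2, q3}


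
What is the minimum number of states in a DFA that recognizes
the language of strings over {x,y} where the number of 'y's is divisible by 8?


States track (count of 'y') mod 8.
Need 8 states: one per remainder 0..7; accept = remainder 0.

8


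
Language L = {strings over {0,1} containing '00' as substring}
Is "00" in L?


'00' occurs at index 0

Yes, "00" is in L


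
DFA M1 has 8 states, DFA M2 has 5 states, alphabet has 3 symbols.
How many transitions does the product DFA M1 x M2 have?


Product DFA has 8 * 5 = 40 states.
Each has 3 transitions: 40 * 3 = 120

120
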